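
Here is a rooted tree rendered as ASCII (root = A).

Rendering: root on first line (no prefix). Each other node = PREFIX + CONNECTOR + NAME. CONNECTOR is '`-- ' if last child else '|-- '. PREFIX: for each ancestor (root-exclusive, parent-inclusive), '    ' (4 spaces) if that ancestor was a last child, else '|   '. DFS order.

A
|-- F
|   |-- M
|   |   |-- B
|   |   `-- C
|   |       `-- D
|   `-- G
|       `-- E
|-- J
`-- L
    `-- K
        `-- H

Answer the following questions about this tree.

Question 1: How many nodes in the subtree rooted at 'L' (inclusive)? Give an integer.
Subtree rooted at L contains: H, K, L
Count = 3

Answer: 3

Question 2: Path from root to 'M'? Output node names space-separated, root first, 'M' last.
Walk down from root: A -> F -> M

Answer: A F M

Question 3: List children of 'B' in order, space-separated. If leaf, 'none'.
Node B's children (from adjacency): (leaf)

Answer: none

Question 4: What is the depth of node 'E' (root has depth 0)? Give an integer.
Answer: 3

Derivation:
Path from root to E: A -> F -> G -> E
Depth = number of edges = 3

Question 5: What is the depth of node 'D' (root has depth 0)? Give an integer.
Answer: 4

Derivation:
Path from root to D: A -> F -> M -> C -> D
Depth = number of edges = 4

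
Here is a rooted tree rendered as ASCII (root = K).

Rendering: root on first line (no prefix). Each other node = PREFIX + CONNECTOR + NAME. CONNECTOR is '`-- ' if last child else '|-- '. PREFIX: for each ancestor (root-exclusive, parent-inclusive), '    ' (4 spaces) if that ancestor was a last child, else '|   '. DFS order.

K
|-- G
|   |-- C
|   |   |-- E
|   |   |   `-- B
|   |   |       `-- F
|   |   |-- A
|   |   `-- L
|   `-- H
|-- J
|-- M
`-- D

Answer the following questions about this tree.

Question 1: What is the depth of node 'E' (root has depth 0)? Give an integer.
Path from root to E: K -> G -> C -> E
Depth = number of edges = 3

Answer: 3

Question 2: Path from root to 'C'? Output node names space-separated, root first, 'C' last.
Answer: K G C

Derivation:
Walk down from root: K -> G -> C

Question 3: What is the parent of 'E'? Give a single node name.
Scan adjacency: E appears as child of C

Answer: C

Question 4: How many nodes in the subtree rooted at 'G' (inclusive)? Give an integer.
Subtree rooted at G contains: A, B, C, E, F, G, H, L
Count = 8

Answer: 8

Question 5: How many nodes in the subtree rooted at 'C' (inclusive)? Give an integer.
Subtree rooted at C contains: A, B, C, E, F, L
Count = 6

Answer: 6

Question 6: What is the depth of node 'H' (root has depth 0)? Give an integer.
Answer: 2

Derivation:
Path from root to H: K -> G -> H
Depth = number of edges = 2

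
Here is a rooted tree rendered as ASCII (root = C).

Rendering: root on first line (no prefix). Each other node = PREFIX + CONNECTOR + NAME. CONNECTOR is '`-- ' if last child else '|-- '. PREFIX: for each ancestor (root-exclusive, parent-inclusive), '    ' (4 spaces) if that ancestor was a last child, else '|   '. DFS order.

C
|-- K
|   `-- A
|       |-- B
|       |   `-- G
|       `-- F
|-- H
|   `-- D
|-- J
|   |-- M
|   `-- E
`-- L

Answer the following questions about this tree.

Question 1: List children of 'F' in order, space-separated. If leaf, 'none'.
Answer: none

Derivation:
Node F's children (from adjacency): (leaf)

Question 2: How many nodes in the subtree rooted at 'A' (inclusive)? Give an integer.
Answer: 4

Derivation:
Subtree rooted at A contains: A, B, F, G
Count = 4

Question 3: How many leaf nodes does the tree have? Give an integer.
Leaves (nodes with no children): D, E, F, G, L, M

Answer: 6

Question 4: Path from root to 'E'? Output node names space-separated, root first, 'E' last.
Answer: C J E

Derivation:
Walk down from root: C -> J -> E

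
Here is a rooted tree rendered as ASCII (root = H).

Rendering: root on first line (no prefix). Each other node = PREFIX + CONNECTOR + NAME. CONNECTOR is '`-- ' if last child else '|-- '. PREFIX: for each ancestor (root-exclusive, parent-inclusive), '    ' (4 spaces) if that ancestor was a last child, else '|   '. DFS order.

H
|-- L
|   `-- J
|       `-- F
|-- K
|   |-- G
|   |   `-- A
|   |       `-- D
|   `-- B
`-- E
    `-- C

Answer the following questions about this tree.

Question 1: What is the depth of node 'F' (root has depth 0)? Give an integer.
Answer: 3

Derivation:
Path from root to F: H -> L -> J -> F
Depth = number of edges = 3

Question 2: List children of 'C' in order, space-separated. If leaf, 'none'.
Answer: none

Derivation:
Node C's children (from adjacency): (leaf)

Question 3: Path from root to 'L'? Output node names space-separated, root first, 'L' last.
Walk down from root: H -> L

Answer: H L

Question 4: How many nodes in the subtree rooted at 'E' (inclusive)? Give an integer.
Answer: 2

Derivation:
Subtree rooted at E contains: C, E
Count = 2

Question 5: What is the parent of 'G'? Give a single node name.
Scan adjacency: G appears as child of K

Answer: K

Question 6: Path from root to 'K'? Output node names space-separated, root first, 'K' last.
Walk down from root: H -> K

Answer: H K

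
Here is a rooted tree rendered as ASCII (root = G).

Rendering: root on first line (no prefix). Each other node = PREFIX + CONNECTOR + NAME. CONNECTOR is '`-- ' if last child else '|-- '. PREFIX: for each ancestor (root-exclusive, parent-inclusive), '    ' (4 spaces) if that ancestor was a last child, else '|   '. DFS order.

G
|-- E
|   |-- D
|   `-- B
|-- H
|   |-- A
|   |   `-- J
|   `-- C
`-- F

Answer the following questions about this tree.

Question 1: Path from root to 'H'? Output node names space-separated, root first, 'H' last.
Walk down from root: G -> H

Answer: G H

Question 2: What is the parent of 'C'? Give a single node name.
Answer: H

Derivation:
Scan adjacency: C appears as child of H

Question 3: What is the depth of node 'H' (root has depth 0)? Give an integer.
Path from root to H: G -> H
Depth = number of edges = 1

Answer: 1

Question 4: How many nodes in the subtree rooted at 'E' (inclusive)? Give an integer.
Answer: 3

Derivation:
Subtree rooted at E contains: B, D, E
Count = 3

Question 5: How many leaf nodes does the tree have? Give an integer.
Leaves (nodes with no children): B, C, D, F, J

Answer: 5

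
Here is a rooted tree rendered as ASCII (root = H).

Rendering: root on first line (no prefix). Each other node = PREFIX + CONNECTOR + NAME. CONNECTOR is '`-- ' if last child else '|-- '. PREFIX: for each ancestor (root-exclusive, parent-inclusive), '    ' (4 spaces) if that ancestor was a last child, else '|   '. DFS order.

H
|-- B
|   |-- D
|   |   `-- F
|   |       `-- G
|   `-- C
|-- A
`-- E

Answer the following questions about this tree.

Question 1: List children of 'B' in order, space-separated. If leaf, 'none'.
Answer: D C

Derivation:
Node B's children (from adjacency): D, C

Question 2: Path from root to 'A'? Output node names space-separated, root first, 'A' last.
Answer: H A

Derivation:
Walk down from root: H -> A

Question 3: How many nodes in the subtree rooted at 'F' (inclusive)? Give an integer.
Answer: 2

Derivation:
Subtree rooted at F contains: F, G
Count = 2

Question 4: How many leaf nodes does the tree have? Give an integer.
Answer: 4

Derivation:
Leaves (nodes with no children): A, C, E, G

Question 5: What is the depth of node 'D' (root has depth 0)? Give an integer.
Answer: 2

Derivation:
Path from root to D: H -> B -> D
Depth = number of edges = 2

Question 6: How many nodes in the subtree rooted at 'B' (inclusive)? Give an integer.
Answer: 5

Derivation:
Subtree rooted at B contains: B, C, D, F, G
Count = 5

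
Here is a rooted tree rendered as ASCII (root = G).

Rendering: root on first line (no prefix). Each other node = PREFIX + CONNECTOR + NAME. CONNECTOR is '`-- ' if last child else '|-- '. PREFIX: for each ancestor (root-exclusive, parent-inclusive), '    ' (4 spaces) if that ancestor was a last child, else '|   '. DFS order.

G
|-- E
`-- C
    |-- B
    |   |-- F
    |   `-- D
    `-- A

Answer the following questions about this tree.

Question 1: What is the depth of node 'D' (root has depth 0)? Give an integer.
Path from root to D: G -> C -> B -> D
Depth = number of edges = 3

Answer: 3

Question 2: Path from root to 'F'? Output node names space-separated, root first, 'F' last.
Answer: G C B F

Derivation:
Walk down from root: G -> C -> B -> F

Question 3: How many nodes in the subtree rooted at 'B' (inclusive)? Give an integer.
Answer: 3

Derivation:
Subtree rooted at B contains: B, D, F
Count = 3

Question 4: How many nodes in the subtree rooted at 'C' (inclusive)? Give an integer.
Answer: 5

Derivation:
Subtree rooted at C contains: A, B, C, D, F
Count = 5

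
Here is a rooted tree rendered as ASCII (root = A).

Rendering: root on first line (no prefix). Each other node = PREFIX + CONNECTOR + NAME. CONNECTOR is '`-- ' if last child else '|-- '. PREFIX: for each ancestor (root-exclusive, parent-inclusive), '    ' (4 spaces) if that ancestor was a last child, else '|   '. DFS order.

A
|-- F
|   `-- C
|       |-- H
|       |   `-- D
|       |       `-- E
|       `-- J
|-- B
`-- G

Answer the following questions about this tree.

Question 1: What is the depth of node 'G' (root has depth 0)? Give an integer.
Path from root to G: A -> G
Depth = number of edges = 1

Answer: 1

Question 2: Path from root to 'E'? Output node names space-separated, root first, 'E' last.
Answer: A F C H D E

Derivation:
Walk down from root: A -> F -> C -> H -> D -> E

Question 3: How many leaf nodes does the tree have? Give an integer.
Answer: 4

Derivation:
Leaves (nodes with no children): B, E, G, J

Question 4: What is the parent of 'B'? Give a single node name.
Scan adjacency: B appears as child of A

Answer: A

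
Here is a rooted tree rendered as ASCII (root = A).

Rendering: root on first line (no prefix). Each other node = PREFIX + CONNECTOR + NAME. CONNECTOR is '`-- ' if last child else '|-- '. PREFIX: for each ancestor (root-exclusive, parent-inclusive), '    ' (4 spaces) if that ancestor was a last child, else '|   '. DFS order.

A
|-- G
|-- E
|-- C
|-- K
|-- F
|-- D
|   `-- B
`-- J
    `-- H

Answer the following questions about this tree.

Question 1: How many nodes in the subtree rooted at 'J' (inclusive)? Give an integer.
Answer: 2

Derivation:
Subtree rooted at J contains: H, J
Count = 2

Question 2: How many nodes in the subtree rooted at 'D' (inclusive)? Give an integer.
Answer: 2

Derivation:
Subtree rooted at D contains: B, D
Count = 2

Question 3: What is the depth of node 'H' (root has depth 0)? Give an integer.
Answer: 2

Derivation:
Path from root to H: A -> J -> H
Depth = number of edges = 2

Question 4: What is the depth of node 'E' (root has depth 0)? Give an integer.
Answer: 1

Derivation:
Path from root to E: A -> E
Depth = number of edges = 1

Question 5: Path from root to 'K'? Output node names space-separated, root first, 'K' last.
Answer: A K

Derivation:
Walk down from root: A -> K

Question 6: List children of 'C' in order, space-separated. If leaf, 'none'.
Node C's children (from adjacency): (leaf)

Answer: none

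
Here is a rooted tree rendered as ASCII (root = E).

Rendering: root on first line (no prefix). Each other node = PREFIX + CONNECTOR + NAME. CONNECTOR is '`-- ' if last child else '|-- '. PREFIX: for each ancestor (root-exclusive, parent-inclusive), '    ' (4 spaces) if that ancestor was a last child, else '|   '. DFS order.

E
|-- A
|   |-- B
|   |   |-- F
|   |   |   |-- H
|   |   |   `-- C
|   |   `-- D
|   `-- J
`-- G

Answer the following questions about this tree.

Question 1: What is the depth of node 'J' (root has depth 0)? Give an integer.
Answer: 2

Derivation:
Path from root to J: E -> A -> J
Depth = number of edges = 2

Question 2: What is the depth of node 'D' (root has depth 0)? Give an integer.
Answer: 3

Derivation:
Path from root to D: E -> A -> B -> D
Depth = number of edges = 3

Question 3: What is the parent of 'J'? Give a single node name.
Answer: A

Derivation:
Scan adjacency: J appears as child of A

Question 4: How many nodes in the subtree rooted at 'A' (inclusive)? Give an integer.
Subtree rooted at A contains: A, B, C, D, F, H, J
Count = 7

Answer: 7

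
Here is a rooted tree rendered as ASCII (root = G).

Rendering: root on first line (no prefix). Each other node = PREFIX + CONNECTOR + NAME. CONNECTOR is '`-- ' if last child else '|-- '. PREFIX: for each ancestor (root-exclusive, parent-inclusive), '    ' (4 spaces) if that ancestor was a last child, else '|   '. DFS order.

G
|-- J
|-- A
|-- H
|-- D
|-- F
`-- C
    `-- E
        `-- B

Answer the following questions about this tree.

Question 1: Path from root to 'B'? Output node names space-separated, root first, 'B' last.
Answer: G C E B

Derivation:
Walk down from root: G -> C -> E -> B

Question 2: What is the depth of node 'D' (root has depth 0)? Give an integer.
Answer: 1

Derivation:
Path from root to D: G -> D
Depth = number of edges = 1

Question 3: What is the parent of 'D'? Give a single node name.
Scan adjacency: D appears as child of G

Answer: G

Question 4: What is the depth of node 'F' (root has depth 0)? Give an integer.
Answer: 1

Derivation:
Path from root to F: G -> F
Depth = number of edges = 1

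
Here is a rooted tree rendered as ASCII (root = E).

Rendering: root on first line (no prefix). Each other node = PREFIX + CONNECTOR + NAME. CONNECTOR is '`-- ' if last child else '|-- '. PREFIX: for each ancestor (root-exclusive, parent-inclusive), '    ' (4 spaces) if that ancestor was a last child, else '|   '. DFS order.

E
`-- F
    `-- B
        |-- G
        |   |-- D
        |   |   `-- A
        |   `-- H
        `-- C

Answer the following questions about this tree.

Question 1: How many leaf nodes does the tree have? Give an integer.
Leaves (nodes with no children): A, C, H

Answer: 3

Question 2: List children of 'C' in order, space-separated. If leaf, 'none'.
Answer: none

Derivation:
Node C's children (from adjacency): (leaf)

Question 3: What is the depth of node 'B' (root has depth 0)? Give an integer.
Path from root to B: E -> F -> B
Depth = number of edges = 2

Answer: 2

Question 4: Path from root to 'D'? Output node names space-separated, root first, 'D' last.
Answer: E F B G D

Derivation:
Walk down from root: E -> F -> B -> G -> D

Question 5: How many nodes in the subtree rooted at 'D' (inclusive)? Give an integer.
Answer: 2

Derivation:
Subtree rooted at D contains: A, D
Count = 2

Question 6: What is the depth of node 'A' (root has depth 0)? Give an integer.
Path from root to A: E -> F -> B -> G -> D -> A
Depth = number of edges = 5

Answer: 5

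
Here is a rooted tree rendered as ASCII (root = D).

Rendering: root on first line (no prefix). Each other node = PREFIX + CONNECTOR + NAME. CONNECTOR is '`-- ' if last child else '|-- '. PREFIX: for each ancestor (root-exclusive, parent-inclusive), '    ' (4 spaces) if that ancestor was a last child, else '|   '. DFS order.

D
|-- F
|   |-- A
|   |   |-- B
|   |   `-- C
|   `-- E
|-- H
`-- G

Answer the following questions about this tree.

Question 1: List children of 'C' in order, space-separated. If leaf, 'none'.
Node C's children (from adjacency): (leaf)

Answer: none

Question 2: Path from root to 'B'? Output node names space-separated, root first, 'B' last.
Answer: D F A B

Derivation:
Walk down from root: D -> F -> A -> B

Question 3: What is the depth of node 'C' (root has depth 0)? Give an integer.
Path from root to C: D -> F -> A -> C
Depth = number of edges = 3

Answer: 3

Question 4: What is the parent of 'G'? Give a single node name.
Answer: D

Derivation:
Scan adjacency: G appears as child of D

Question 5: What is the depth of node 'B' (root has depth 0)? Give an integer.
Path from root to B: D -> F -> A -> B
Depth = number of edges = 3

Answer: 3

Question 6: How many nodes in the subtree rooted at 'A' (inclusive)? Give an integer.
Subtree rooted at A contains: A, B, C
Count = 3

Answer: 3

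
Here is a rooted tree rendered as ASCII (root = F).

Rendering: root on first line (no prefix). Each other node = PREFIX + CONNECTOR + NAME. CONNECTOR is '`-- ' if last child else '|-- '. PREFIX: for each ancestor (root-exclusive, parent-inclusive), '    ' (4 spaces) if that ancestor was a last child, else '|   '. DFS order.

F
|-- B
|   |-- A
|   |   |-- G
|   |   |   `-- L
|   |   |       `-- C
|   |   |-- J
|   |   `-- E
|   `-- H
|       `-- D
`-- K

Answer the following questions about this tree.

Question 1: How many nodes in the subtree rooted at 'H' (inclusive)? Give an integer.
Subtree rooted at H contains: D, H
Count = 2

Answer: 2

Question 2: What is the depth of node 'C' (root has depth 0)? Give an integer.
Answer: 5

Derivation:
Path from root to C: F -> B -> A -> G -> L -> C
Depth = number of edges = 5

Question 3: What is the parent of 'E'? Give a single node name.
Scan adjacency: E appears as child of A

Answer: A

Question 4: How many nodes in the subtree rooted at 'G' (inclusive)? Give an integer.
Subtree rooted at G contains: C, G, L
Count = 3

Answer: 3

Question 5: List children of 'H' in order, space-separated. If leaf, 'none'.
Node H's children (from adjacency): D

Answer: D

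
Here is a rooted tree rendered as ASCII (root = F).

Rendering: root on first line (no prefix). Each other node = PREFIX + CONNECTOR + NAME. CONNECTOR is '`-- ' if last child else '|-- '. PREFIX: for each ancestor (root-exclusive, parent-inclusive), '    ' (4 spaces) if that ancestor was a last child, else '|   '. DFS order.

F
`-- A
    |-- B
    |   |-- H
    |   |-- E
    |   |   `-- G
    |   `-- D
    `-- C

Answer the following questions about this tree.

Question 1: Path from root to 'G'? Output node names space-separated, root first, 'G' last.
Walk down from root: F -> A -> B -> E -> G

Answer: F A B E G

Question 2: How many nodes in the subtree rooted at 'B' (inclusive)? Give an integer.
Answer: 5

Derivation:
Subtree rooted at B contains: B, D, E, G, H
Count = 5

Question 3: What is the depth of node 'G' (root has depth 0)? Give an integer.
Path from root to G: F -> A -> B -> E -> G
Depth = number of edges = 4

Answer: 4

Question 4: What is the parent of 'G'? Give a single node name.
Scan adjacency: G appears as child of E

Answer: E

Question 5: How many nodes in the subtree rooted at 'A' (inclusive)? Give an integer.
Subtree rooted at A contains: A, B, C, D, E, G, H
Count = 7

Answer: 7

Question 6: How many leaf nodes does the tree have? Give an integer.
Leaves (nodes with no children): C, D, G, H

Answer: 4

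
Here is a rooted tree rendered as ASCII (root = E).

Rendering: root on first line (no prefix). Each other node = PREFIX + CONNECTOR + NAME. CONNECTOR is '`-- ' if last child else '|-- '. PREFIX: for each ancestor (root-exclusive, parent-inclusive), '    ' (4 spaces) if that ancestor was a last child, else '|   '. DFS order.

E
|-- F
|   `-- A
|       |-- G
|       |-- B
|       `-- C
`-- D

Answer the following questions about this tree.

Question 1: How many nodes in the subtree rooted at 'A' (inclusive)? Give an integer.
Subtree rooted at A contains: A, B, C, G
Count = 4

Answer: 4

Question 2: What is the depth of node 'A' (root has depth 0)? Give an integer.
Answer: 2

Derivation:
Path from root to A: E -> F -> A
Depth = number of edges = 2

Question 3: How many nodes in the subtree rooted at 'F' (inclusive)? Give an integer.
Subtree rooted at F contains: A, B, C, F, G
Count = 5

Answer: 5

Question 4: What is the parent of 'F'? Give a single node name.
Scan adjacency: F appears as child of E

Answer: E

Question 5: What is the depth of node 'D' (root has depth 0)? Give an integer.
Answer: 1

Derivation:
Path from root to D: E -> D
Depth = number of edges = 1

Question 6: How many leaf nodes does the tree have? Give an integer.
Leaves (nodes with no children): B, C, D, G

Answer: 4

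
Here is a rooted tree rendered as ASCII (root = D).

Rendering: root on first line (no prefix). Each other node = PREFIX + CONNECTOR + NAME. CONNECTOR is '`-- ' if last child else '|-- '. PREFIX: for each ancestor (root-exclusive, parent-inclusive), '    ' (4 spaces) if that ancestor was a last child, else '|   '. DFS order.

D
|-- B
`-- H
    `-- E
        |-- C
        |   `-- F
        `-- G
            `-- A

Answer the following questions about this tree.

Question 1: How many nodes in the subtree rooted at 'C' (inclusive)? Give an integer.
Answer: 2

Derivation:
Subtree rooted at C contains: C, F
Count = 2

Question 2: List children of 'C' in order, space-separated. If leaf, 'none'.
Answer: F

Derivation:
Node C's children (from adjacency): F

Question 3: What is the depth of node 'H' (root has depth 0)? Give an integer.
Path from root to H: D -> H
Depth = number of edges = 1

Answer: 1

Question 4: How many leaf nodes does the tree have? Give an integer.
Answer: 3

Derivation:
Leaves (nodes with no children): A, B, F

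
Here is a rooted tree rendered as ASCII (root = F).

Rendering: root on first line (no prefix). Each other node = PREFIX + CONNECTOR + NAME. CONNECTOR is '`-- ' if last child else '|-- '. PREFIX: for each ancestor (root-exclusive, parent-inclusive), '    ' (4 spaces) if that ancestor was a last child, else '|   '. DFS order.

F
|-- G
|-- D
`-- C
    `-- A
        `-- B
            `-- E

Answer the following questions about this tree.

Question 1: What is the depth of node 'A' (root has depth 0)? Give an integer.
Path from root to A: F -> C -> A
Depth = number of edges = 2

Answer: 2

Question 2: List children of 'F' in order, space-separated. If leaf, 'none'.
Answer: G D C

Derivation:
Node F's children (from adjacency): G, D, C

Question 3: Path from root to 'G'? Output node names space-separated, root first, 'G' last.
Walk down from root: F -> G

Answer: F G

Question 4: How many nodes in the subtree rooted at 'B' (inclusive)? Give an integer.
Subtree rooted at B contains: B, E
Count = 2

Answer: 2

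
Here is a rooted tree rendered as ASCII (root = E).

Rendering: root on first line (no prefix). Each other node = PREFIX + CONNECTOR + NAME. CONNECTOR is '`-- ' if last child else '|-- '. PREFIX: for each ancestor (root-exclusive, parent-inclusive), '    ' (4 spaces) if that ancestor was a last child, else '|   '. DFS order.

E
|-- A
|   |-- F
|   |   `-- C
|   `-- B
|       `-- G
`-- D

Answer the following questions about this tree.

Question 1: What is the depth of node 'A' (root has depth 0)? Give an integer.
Answer: 1

Derivation:
Path from root to A: E -> A
Depth = number of edges = 1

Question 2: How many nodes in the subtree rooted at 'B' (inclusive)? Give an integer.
Answer: 2

Derivation:
Subtree rooted at B contains: B, G
Count = 2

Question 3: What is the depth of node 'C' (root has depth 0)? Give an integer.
Answer: 3

Derivation:
Path from root to C: E -> A -> F -> C
Depth = number of edges = 3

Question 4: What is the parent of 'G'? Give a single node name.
Answer: B

Derivation:
Scan adjacency: G appears as child of B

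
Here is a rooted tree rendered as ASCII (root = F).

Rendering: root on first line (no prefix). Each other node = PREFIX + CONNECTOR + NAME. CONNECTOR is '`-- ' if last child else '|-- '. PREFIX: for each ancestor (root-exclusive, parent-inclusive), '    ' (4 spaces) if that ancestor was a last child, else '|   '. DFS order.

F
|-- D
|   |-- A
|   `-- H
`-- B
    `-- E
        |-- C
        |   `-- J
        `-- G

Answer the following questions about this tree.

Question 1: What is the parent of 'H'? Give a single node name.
Scan adjacency: H appears as child of D

Answer: D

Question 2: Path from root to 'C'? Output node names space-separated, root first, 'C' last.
Answer: F B E C

Derivation:
Walk down from root: F -> B -> E -> C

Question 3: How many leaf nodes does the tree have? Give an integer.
Leaves (nodes with no children): A, G, H, J

Answer: 4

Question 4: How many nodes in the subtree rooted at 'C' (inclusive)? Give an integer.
Answer: 2

Derivation:
Subtree rooted at C contains: C, J
Count = 2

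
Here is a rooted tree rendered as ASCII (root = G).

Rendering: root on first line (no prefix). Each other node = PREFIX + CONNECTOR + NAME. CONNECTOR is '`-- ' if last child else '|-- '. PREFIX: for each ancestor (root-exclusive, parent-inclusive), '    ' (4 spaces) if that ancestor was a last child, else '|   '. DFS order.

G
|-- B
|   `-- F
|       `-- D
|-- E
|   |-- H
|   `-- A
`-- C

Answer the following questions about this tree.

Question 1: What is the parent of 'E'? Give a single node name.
Answer: G

Derivation:
Scan adjacency: E appears as child of G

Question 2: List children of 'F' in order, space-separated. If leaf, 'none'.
Answer: D

Derivation:
Node F's children (from adjacency): D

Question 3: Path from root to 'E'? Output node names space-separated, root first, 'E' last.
Answer: G E

Derivation:
Walk down from root: G -> E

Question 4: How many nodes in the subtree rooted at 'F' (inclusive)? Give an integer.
Subtree rooted at F contains: D, F
Count = 2

Answer: 2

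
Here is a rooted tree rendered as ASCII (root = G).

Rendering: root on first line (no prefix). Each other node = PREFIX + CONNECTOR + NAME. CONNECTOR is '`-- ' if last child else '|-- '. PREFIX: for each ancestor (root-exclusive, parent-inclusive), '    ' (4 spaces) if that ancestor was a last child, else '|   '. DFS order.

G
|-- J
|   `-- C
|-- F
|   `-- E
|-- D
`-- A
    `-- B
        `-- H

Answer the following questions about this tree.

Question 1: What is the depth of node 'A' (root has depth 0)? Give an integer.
Answer: 1

Derivation:
Path from root to A: G -> A
Depth = number of edges = 1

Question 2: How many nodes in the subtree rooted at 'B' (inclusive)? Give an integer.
Subtree rooted at B contains: B, H
Count = 2

Answer: 2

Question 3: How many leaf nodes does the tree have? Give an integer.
Leaves (nodes with no children): C, D, E, H

Answer: 4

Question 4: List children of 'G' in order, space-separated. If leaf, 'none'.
Answer: J F D A

Derivation:
Node G's children (from adjacency): J, F, D, A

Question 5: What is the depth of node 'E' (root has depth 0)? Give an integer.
Path from root to E: G -> F -> E
Depth = number of edges = 2

Answer: 2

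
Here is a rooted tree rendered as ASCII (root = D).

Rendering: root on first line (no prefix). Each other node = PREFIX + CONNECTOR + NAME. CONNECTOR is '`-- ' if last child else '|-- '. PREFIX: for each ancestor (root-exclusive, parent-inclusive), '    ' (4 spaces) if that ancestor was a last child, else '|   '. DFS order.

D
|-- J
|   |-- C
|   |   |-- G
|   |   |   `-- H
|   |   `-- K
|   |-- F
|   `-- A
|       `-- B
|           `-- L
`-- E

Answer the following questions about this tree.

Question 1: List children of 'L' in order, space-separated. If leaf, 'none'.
Node L's children (from adjacency): (leaf)

Answer: none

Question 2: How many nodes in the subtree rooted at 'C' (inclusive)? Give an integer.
Subtree rooted at C contains: C, G, H, K
Count = 4

Answer: 4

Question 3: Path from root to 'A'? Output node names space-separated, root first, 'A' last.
Answer: D J A

Derivation:
Walk down from root: D -> J -> A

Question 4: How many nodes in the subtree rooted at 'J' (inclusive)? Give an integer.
Subtree rooted at J contains: A, B, C, F, G, H, J, K, L
Count = 9

Answer: 9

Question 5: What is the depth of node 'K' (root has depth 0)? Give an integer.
Answer: 3

Derivation:
Path from root to K: D -> J -> C -> K
Depth = number of edges = 3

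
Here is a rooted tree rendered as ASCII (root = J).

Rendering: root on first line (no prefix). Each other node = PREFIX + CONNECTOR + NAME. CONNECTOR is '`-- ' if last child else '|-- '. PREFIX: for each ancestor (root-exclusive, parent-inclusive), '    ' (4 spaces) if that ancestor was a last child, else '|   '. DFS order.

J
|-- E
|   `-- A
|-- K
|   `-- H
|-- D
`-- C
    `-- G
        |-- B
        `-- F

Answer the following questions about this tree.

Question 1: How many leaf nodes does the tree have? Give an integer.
Leaves (nodes with no children): A, B, D, F, H

Answer: 5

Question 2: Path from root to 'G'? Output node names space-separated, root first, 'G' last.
Walk down from root: J -> C -> G

Answer: J C G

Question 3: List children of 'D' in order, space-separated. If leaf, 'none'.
Answer: none

Derivation:
Node D's children (from adjacency): (leaf)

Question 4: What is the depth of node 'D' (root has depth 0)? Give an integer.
Answer: 1

Derivation:
Path from root to D: J -> D
Depth = number of edges = 1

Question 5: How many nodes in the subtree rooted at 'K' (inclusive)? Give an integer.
Subtree rooted at K contains: H, K
Count = 2

Answer: 2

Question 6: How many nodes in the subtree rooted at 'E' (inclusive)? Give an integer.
Answer: 2

Derivation:
Subtree rooted at E contains: A, E
Count = 2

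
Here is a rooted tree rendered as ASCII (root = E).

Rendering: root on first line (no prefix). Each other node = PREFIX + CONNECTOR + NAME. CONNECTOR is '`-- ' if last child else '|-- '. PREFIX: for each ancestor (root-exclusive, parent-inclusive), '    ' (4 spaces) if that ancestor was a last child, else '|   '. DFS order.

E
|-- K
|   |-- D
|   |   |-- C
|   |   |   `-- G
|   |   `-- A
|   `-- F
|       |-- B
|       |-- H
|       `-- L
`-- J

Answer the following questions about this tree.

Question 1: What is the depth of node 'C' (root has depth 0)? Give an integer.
Path from root to C: E -> K -> D -> C
Depth = number of edges = 3

Answer: 3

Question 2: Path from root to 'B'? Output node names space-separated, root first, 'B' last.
Walk down from root: E -> K -> F -> B

Answer: E K F B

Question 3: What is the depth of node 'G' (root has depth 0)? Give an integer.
Answer: 4

Derivation:
Path from root to G: E -> K -> D -> C -> G
Depth = number of edges = 4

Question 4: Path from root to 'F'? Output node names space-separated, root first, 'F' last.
Walk down from root: E -> K -> F

Answer: E K F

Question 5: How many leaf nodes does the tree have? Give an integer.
Leaves (nodes with no children): A, B, G, H, J, L

Answer: 6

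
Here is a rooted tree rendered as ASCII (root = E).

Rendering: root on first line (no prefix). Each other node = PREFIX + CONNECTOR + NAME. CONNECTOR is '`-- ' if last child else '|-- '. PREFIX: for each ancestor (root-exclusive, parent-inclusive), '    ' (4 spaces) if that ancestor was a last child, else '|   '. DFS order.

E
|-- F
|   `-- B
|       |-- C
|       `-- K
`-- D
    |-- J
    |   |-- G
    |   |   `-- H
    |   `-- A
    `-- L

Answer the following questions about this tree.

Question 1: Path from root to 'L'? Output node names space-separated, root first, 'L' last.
Walk down from root: E -> D -> L

Answer: E D L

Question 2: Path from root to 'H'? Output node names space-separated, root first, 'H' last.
Walk down from root: E -> D -> J -> G -> H

Answer: E D J G H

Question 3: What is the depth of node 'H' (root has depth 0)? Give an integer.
Answer: 4

Derivation:
Path from root to H: E -> D -> J -> G -> H
Depth = number of edges = 4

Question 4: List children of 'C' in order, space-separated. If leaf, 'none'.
Node C's children (from adjacency): (leaf)

Answer: none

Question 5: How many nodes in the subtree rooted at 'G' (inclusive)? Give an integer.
Answer: 2

Derivation:
Subtree rooted at G contains: G, H
Count = 2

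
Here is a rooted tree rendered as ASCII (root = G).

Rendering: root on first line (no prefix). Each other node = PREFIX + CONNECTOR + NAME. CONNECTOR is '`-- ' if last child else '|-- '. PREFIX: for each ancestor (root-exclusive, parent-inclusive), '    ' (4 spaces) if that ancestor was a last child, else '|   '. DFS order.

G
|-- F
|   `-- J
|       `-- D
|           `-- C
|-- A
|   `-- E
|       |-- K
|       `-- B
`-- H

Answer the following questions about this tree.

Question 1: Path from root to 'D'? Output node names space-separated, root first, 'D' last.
Answer: G F J D

Derivation:
Walk down from root: G -> F -> J -> D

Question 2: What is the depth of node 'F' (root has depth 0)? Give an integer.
Path from root to F: G -> F
Depth = number of edges = 1

Answer: 1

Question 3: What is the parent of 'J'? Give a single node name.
Answer: F

Derivation:
Scan adjacency: J appears as child of F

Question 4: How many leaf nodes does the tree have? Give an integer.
Answer: 4

Derivation:
Leaves (nodes with no children): B, C, H, K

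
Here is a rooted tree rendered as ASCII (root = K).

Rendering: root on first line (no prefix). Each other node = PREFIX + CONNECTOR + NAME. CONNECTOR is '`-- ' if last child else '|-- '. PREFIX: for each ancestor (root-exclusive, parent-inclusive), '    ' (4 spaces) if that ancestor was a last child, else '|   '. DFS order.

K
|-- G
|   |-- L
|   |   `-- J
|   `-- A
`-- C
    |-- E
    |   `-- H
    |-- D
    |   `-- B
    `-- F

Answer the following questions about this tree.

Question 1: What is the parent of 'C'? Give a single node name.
Scan adjacency: C appears as child of K

Answer: K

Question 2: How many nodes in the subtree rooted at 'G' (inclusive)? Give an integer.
Answer: 4

Derivation:
Subtree rooted at G contains: A, G, J, L
Count = 4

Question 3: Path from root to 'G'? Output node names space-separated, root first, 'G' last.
Walk down from root: K -> G

Answer: K G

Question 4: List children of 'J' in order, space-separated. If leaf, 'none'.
Node J's children (from adjacency): (leaf)

Answer: none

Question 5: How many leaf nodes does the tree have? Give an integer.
Leaves (nodes with no children): A, B, F, H, J

Answer: 5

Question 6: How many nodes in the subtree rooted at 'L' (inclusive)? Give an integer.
Subtree rooted at L contains: J, L
Count = 2

Answer: 2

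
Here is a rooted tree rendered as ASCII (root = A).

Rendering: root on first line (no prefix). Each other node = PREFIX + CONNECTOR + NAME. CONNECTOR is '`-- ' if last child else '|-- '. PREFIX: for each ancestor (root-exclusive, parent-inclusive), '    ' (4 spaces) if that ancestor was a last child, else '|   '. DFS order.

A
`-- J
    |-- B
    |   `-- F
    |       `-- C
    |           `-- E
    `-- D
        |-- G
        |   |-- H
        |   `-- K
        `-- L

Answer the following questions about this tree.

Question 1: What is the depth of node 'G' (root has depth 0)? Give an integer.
Path from root to G: A -> J -> D -> G
Depth = number of edges = 3

Answer: 3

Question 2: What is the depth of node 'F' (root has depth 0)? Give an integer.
Path from root to F: A -> J -> B -> F
Depth = number of edges = 3

Answer: 3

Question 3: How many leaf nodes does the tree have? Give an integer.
Leaves (nodes with no children): E, H, K, L

Answer: 4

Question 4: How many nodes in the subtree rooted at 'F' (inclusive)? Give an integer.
Answer: 3

Derivation:
Subtree rooted at F contains: C, E, F
Count = 3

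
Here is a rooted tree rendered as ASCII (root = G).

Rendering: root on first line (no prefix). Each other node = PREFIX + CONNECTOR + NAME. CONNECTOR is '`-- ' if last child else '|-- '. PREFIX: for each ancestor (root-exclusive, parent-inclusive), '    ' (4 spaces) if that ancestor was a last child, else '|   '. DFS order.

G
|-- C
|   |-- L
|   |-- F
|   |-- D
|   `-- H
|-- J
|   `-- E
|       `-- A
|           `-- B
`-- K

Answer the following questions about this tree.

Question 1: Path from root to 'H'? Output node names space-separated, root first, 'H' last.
Answer: G C H

Derivation:
Walk down from root: G -> C -> H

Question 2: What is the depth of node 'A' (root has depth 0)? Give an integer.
Answer: 3

Derivation:
Path from root to A: G -> J -> E -> A
Depth = number of edges = 3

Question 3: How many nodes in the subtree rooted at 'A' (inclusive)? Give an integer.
Subtree rooted at A contains: A, B
Count = 2

Answer: 2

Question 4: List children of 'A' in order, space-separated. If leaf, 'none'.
Answer: B

Derivation:
Node A's children (from adjacency): B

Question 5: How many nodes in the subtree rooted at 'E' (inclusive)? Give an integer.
Answer: 3

Derivation:
Subtree rooted at E contains: A, B, E
Count = 3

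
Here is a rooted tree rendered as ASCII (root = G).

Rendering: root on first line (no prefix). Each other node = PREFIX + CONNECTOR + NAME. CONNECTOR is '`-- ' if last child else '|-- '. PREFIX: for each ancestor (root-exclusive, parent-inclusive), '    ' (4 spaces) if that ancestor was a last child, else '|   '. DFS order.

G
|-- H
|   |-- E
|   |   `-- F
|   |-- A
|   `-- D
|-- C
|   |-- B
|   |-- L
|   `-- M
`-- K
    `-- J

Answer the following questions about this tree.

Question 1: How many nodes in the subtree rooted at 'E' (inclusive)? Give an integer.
Answer: 2

Derivation:
Subtree rooted at E contains: E, F
Count = 2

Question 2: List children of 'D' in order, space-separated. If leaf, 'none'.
Node D's children (from adjacency): (leaf)

Answer: none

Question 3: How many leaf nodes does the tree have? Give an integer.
Answer: 7

Derivation:
Leaves (nodes with no children): A, B, D, F, J, L, M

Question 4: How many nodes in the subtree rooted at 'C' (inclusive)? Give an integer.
Subtree rooted at C contains: B, C, L, M
Count = 4

Answer: 4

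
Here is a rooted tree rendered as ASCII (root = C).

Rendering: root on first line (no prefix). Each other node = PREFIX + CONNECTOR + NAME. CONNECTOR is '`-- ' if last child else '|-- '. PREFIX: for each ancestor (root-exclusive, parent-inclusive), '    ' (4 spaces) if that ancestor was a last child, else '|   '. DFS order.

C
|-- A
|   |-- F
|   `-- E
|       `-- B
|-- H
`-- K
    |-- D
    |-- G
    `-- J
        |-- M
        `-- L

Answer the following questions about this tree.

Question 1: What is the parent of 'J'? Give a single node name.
Scan adjacency: J appears as child of K

Answer: K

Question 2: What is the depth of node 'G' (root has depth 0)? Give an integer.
Answer: 2

Derivation:
Path from root to G: C -> K -> G
Depth = number of edges = 2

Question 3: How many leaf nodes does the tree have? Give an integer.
Leaves (nodes with no children): B, D, F, G, H, L, M

Answer: 7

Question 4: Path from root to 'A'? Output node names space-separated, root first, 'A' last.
Answer: C A

Derivation:
Walk down from root: C -> A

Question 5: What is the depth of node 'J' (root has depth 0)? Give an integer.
Answer: 2

Derivation:
Path from root to J: C -> K -> J
Depth = number of edges = 2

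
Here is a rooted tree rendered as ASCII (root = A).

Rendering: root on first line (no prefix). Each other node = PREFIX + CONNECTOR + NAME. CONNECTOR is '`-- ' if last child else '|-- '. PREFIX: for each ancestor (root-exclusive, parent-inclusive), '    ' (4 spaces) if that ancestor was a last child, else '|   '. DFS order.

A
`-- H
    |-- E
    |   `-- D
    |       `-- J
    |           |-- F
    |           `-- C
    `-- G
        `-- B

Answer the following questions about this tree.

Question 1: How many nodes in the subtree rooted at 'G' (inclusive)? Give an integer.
Subtree rooted at G contains: B, G
Count = 2

Answer: 2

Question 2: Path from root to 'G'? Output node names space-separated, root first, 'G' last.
Answer: A H G

Derivation:
Walk down from root: A -> H -> G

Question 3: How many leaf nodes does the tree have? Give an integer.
Leaves (nodes with no children): B, C, F

Answer: 3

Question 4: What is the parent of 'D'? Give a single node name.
Scan adjacency: D appears as child of E

Answer: E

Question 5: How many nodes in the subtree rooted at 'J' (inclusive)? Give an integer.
Answer: 3

Derivation:
Subtree rooted at J contains: C, F, J
Count = 3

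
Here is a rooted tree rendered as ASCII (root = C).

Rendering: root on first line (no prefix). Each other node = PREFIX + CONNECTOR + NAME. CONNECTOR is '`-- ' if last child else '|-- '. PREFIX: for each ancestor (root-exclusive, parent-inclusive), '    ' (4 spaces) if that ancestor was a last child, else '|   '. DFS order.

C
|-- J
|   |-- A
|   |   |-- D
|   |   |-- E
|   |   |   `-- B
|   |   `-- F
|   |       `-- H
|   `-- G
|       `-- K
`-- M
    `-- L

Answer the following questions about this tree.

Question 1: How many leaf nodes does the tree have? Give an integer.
Leaves (nodes with no children): B, D, H, K, L

Answer: 5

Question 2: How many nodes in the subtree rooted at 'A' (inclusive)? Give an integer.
Answer: 6

Derivation:
Subtree rooted at A contains: A, B, D, E, F, H
Count = 6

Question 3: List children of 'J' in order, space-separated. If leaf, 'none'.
Answer: A G

Derivation:
Node J's children (from adjacency): A, G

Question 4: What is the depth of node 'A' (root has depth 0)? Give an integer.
Path from root to A: C -> J -> A
Depth = number of edges = 2

Answer: 2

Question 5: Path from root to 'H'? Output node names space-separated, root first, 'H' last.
Answer: C J A F H

Derivation:
Walk down from root: C -> J -> A -> F -> H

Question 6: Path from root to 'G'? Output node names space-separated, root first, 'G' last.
Walk down from root: C -> J -> G

Answer: C J G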